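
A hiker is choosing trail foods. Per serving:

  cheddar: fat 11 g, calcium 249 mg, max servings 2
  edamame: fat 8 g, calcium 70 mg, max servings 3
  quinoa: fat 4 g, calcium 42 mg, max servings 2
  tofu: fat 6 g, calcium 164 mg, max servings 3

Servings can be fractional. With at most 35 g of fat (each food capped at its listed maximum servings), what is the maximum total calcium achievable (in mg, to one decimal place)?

Calcium per g fat: tofu 27.33, cheddar 22.64, quinoa 10.5, edamame 8.75.
Take 3 servings of tofu: uses 18 g fat, +492.0 mg calcium (running total 492.0 mg).
Take 1.545 servings of cheddar: uses 17 g fat, +384.8 mg calcium (running total 876.8 mg).
Greedy by best ratio exhausts the fat allowance optimally: 876.8 mg.

876.8 mg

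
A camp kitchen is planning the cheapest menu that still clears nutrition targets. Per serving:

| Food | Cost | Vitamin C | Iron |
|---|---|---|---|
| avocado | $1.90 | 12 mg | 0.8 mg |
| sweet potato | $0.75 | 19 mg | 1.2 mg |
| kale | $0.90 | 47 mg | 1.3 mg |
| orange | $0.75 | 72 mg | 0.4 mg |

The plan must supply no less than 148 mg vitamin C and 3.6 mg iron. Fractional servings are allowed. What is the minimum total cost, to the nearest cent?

$2.64

The cheapest plan sits at a corner of the feasible region — with two constraints it uses at most two foods.
avocado only: max(148/12, 3.6/0.8) = 12.33 servings → $23.43.
sweet potato only: max(148/19, 3.6/1.2) = 7.789 servings → $5.84.
kale only: max(148/47, 3.6/1.3) = 3.149 servings → $2.83.
orange only: max(148/72, 3.6/0.4) = 9 servings → $6.75.
avocado + sweet potato: the both-tight solution has a negative serving — not a feasible corner.
avocado + kale: intersection lies outside the first quadrant.
avocado + orange with both tight: 3.788 servings and 1.424 servings → $8.27.
sweet potato + kale: the both-tight solution has a negative serving — not a feasible corner.
sweet potato + orange with both tight: 2.538 servings and 1.386 servings → $2.94.
kale + orange with both tight: 2.674 servings and 0.3102 servings → $2.64.
So the least-cost plan costs $2.64.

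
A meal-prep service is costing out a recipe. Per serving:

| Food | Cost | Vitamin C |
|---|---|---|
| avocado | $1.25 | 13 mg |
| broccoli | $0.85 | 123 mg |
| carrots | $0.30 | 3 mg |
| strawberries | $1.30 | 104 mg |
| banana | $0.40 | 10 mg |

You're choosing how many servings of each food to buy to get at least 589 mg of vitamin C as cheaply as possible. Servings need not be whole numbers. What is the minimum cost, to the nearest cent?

Cost per mg of vitamin C: broccoli $0.0069, strawberries $0.0125, banana $0.0400, avocado $0.0962, carrots $0.1000.
With no serving limits, use only broccoli: 589 mg / 123 mg = 4.789 servings × $0.85 = $4.07.

$4.07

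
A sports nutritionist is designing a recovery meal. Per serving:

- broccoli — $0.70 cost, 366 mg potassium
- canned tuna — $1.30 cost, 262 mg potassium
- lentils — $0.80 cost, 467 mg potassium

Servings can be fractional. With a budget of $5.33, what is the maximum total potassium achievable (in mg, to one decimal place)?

3111.4 mg

Potassium per dollar: lentils 583.8, broccoli 522.9, canned tuna 201.5.
With no serving limits, spend the whole cost allowance on lentils: $5.33 / $0.80 × 467 mg = 3111.4 mg.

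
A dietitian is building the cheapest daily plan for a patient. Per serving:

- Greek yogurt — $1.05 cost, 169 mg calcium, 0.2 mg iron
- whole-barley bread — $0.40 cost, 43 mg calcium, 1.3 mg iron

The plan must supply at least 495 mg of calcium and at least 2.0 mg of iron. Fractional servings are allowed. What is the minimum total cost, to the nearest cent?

$3.23

The cheapest plan sits at a corner of the feasible region — with two constraints it uses at most two foods.
Greek yogurt only: max(495/169, 2.0/0.2) = 10 servings → $10.50.
whole-barley bread only: max(495/43, 2.0/1.3) = 11.51 servings → $4.60.
Greek yogurt + whole-barley bread with both tight: 2.641 servings and 1.132 servings → $3.23.
So the least-cost plan costs $3.23.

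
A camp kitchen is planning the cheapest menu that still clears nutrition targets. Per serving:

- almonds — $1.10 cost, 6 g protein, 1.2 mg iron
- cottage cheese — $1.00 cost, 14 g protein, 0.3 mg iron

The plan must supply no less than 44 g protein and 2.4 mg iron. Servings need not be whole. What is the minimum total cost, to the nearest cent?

$4.06

At the optimum either one food covers both requirements or two foods hit both targets exactly; no other combination can be cheaper.
almonds only: max(44/6, 2.4/1.2) = 7.333 servings → $8.07.
cottage cheese only: max(44/14, 2.4/0.3) = 8 servings → $8.00.
almonds + cottage cheese with both tight: 1.36 servings and 2.56 servings → $4.06.
So the least-cost plan costs $4.06.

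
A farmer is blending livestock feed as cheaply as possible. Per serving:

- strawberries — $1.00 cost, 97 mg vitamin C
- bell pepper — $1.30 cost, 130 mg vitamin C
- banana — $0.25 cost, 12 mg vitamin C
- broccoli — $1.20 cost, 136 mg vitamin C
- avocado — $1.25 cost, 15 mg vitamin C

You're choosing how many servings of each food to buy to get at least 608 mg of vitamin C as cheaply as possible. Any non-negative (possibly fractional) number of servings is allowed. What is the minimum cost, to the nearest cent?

Cost per mg of vitamin C: broccoli $0.0088, bell pepper $0.0100, strawberries $0.0103, banana $0.0208, avocado $0.0833.
With no serving limits, use only broccoli: 608 mg / 136 mg = 4.471 servings × $1.20 = $5.36.

$5.36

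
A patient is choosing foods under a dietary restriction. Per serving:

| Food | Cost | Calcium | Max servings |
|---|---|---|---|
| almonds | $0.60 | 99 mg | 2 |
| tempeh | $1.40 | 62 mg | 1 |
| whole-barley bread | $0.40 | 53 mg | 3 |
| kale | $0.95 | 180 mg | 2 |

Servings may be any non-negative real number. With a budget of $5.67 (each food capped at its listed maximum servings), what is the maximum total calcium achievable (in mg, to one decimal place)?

777.7 mg

Calcium per dollar: kale 189.5, almonds 165, whole-barley bread 132.5, tempeh 44.29.
Take 2 servings of kale: spends $1.90, +360.0 mg calcium (running total 360.0 mg).
Take 2 servings of almonds: spends $1.20, +198.0 mg calcium (running total 558.0 mg).
Take 3 servings of whole-barley bread: spends $1.20, +159.0 mg calcium (running total 717.0 mg).
Take 0.9786 servings of tempeh: spends $1.37, +60.7 mg calcium (running total 777.7 mg).
Filling greedily by calcium-per-dollar is optimal for one linear limit, giving 777.7 mg.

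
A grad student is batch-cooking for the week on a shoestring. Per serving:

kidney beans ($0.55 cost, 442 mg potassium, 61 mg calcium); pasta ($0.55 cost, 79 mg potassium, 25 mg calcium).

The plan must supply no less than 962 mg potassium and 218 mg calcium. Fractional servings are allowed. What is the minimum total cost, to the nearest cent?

A basic optimal solution has at most two foods positive. Try each food alone and each pair with both targets met exactly.
kidney beans only: max(962/442, 218/61) = 3.574 servings → $1.97.
pasta only: max(962/79, 218/25) = 12.18 servings → $6.70.
kidney beans + pasta with both tight: 1.096 servings and 6.046 servings → $3.93.
So the least-cost plan costs $1.97.

$1.97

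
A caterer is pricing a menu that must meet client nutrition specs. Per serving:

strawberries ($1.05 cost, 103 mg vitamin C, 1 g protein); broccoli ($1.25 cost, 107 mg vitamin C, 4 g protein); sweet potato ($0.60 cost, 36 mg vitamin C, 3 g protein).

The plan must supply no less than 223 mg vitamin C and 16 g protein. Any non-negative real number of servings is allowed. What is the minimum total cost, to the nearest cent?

The cheapest plan sits at a corner of the feasible region — with two constraints it uses at most two foods.
strawberries only: max(223/103, 16/1) = 16 servings → $16.80.
broccoli only: max(223/107, 16/4) = 4 servings → $5.00.
sweet potato only: max(223/36, 16/3) = 6.194 servings → $3.72.
strawberries + broccoli: the both-tight solution has a negative serving — not a feasible corner.
strawberries + sweet potato with both tight: 0.3407 servings and 5.22 servings → $3.49.
broccoli + sweet potato with both tight: 0.5254 servings and 4.633 servings → $3.44.
Cheapest feasible corner: $3.44.

$3.44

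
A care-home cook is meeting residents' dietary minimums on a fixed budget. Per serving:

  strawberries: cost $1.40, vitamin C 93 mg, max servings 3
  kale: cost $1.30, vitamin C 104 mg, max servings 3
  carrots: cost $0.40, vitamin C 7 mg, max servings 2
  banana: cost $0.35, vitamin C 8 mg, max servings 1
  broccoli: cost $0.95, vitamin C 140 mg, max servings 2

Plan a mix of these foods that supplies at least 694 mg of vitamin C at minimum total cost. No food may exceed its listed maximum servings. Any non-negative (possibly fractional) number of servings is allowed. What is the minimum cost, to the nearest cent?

Cost per mg of vitamin C: broccoli $0.0068, kale $0.0125, strawberries $0.0151, banana $0.0437, carrots $0.0571.
Take 2 servings of broccoli: +280.0 mg vitamin C for $1.90 (total $1.90, still need 414.0 mg).
Take 3 servings of kale: +312.0 mg vitamin C for $3.90 (total $5.80, still need 102.0 mg).
Take 1.097 servings of strawberries: +102.0 mg vitamin C for $1.54 (total $7.34, still need 0.0 mg).
Greedy by cheapest-per-mg is optimal for a single linear constraint, so the minimum cost is $7.34.

$7.34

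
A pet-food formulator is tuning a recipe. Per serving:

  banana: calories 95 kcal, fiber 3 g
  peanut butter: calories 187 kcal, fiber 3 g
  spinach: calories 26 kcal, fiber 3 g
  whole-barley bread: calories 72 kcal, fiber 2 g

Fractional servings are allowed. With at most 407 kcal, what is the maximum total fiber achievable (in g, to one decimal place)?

47.0 g

Fiber per kcal: spinach 0.1154, banana 0.03158, whole-barley bread 0.02778, peanut butter 0.01604.
With no serving limits, spend the whole calories allowance on spinach: 407 kcal / 26 kcal × 3 g = 47.0 g.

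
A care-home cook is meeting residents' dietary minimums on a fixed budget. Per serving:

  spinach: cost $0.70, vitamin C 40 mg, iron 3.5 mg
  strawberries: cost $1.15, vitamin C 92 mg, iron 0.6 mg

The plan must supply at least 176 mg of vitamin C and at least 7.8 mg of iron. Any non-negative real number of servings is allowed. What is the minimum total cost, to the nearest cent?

$2.61

This is a tiny linear program; its minimum lies at a vertex of the feasible set. List the vertices and price them.
spinach only: max(176/40, 7.8/3.5) = 4.4 servings → $3.08.
strawberries only: max(176/92, 7.8/0.6) = 13 servings → $14.95.
spinach + strawberries with both tight: 2.054 servings and 1.02 servings → $2.61.
Cheapest feasible corner: $2.61.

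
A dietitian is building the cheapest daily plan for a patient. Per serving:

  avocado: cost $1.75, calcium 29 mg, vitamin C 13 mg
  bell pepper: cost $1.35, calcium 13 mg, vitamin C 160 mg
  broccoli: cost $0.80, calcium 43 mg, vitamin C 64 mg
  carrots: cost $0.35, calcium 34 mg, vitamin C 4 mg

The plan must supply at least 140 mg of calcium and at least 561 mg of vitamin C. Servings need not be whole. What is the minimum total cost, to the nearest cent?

Two binding constraints pin down two serving amounts, so the optimal mix uses at most two foods. The candidates are each food alone (scaled to the tighter of calcium/vitamin C) and each pair with both constraints tight.
avocado only: max(140/29, 561/13) = 43.15 servings → $75.52.
bell pepper only: max(140/13, 561/160) = 10.77 servings → $14.54.
broccoli only: max(140/43, 561/64) = 8.766 servings → $7.01.
carrots only: max(140/34, 561/4) = 140.2 servings → $49.09.
avocado + bell pepper with both tight: 3.379 servings and 3.232 servings → $10.28.
avocado + broccoli with both targets exact would need a negative amount; discard.
avocado + carrots with both targets exact would need a negative amount; discard.
bell pepper + broccoli with both tight: 2.507 servings and 2.498 servings → $5.38.
bell pepper + carrots with both tight: 3.436 servings and 2.804 servings → $5.62.
broccoli + carrots with both targets exact would need a negative amount; discard.
The minimum over all feasible corners is $5.38.

$5.38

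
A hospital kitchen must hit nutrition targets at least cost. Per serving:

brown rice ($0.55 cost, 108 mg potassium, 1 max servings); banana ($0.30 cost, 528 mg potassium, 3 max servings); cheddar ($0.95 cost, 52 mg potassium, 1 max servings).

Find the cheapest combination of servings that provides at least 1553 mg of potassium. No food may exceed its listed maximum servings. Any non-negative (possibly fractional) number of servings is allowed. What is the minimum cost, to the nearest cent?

Cost per mg of potassium: banana $0.0006, brown rice $0.0051, cheddar $0.0183.
Take 2.941 servings of banana: +1553.0 mg potassium for $0.88 (total $0.88, still need 0.0 mg).
Greedy by cheapest-per-mg is optimal for a single linear constraint, so the minimum cost is $0.88.

$0.88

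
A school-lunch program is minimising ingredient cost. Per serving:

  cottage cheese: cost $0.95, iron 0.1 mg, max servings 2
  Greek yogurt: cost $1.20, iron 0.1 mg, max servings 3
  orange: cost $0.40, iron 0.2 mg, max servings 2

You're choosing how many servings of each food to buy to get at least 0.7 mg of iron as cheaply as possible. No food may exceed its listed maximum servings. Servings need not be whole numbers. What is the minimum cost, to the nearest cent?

$3.90

Cost per mg of iron: orange $2.0000, cottage cheese $9.5000, Greek yogurt $12.0000.
Take 2 servings of orange: +0.4 mg iron for $0.80 (total $0.80, still need 0.3 mg).
Take 2 servings of cottage cheese: +0.2 mg iron for $1.90 (total $2.70, still need 0.1 mg).
Take 1 serving of Greek yogurt: +0.1 mg iron for $1.20 (total $3.90, still need 0.0 mg).
Filling from the cheapest source first is optimal under one linear minimum: $3.90.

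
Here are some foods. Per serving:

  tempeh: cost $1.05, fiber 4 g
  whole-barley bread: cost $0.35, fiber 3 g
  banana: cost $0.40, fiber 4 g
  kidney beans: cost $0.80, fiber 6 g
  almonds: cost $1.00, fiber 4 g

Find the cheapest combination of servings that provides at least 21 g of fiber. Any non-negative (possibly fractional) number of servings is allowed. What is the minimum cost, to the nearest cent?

$2.10

Cost per g of fiber: banana $0.1000, whole-barley bread $0.1167, kidney beans $0.1333, almonds $0.2500, tempeh $0.2625.
With no serving limits, use only banana: 21 g / 4 g = 5.25 servings × $0.40 = $2.10.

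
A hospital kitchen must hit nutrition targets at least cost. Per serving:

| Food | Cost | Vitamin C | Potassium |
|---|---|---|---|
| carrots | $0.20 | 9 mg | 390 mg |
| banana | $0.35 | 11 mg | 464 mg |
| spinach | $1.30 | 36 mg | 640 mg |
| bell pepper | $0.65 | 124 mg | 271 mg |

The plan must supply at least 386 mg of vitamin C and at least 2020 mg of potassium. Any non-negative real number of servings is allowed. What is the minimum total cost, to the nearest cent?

$2.51

carrots only: max(386/9, 2020/390) = 42.89 servings → $8.58.
banana only: max(386/11, 2020/464) = 35.09 servings → $12.28.
spinach only: max(386/36, 2020/640) = 10.72 servings → $13.94.
bell pepper only: max(386/124, 2020/271) = 7.454 servings → $4.85.
carrots + banana: intersection lies outside the first quadrant.
carrots + spinach: intersection lies outside the first quadrant.
carrots + bell pepper with both tight: 3.177 servings and 2.882 servings → $2.51.
banana + spinach: intersection lies outside the first quadrant.
banana + bell pepper with both tight: 2.674 servings and 2.876 servings → $2.81.
spinach + bell pepper with both tight: 2.096 servings and 2.504 servings → $4.35.
So the least-cost plan costs $2.51.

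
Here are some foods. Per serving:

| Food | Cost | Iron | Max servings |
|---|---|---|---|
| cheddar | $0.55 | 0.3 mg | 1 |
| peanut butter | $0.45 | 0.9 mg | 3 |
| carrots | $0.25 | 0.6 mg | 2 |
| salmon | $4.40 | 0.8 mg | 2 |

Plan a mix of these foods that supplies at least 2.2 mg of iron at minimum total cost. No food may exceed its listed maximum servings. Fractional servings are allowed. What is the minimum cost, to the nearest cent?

$1.00

Cost per mg of iron: carrots $0.4167, peanut butter $0.5000, cheddar $1.8333, salmon $5.5000.
Take 2 servings of carrots: +1.2 mg iron for $0.50 (total $0.50, still need 1.0 mg).
Take 1.111 servings of peanut butter: +1.0 mg iron for $0.50 (total $1.00, still need 0.0 mg).
Greedy by cheapest-per-mg is optimal for a single linear constraint, so the minimum cost is $1.00.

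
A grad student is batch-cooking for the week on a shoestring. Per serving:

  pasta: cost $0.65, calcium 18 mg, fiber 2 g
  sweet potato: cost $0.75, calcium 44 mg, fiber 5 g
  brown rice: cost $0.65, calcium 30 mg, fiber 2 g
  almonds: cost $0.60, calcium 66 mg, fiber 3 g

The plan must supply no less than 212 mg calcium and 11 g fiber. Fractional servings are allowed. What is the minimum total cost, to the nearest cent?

Minimising a linear cost over {calcium ≥ 212, fiber ≥ 11, servings ≥ 0} — the optimum is at a vertex, using one or two foods.
pasta only: max(212/18, 11/2) = 11.78 servings → $7.66.
sweet potato only: max(212/44, 11/5) = 4.818 servings → $3.61.
brown rice only: max(212/30, 11/2) = 7.067 servings → $4.59.
almonds only: max(212/66, 11/3) = 3.667 servings → $2.20.
pasta + sweet potato with both targets exact would need a negative amount; discard.
pasta + brown rice with both targets exact would need a negative amount; discard.
pasta + almonds with both tight: 1.154 servings and 2.897 servings → $2.49.
sweet potato + brown rice: the both-tight solution has a negative serving — not a feasible corner.
sweet potato + almonds with both tight: 0.4545 servings and 2.909 servings → $2.09.
brown rice + almonds with both tight: 2.143 servings and 2.238 servings → $2.74.
The minimum over all feasible corners is $2.09.

$2.09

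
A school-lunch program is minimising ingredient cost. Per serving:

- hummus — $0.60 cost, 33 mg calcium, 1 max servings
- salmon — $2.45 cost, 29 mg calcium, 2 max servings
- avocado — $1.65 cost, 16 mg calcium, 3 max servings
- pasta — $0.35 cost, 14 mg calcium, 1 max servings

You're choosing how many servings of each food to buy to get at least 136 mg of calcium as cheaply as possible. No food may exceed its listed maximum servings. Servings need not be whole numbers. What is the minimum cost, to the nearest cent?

$9.05

Cost per mg of calcium: hummus $0.0182, pasta $0.0250, salmon $0.0845, avocado $0.1031.
Take 1 serving of hummus: +33.0 mg calcium for $0.60 (total $0.60, still need 103.0 mg).
Take 1 serving of pasta: +14.0 mg calcium for $0.35 (total $0.95, still need 89.0 mg).
Take 2 servings of salmon: +58.0 mg calcium for $4.90 (total $5.85, still need 31.0 mg).
Take 1.938 servings of avocado: +31.0 mg calcium for $3.20 (total $9.05, still need 0.0 mg).
Filling from the cheapest source first is optimal under one linear minimum: $9.05.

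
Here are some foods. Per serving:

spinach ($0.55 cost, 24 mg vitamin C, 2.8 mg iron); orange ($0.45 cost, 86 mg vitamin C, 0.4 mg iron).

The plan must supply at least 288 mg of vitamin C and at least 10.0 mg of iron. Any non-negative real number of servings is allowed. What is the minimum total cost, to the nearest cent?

Compare the cost at each extreme point of the feasible region.
spinach only: max(288/24, 10.0/2.8) = 12 servings → $6.60.
orange only: max(288/86, 10.0/0.4) = 25 servings → $11.25.
spinach + orange with both tight: 3.221 servings and 2.45 servings → $2.87.
Cheapest feasible corner: $2.87.

$2.87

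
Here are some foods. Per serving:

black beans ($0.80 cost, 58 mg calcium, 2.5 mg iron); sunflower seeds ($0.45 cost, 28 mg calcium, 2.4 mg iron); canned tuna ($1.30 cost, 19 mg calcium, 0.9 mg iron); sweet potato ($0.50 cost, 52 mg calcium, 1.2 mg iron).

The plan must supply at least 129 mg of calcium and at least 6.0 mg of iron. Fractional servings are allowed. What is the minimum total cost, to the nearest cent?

$1.55

Two binding constraints pin down two serving amounts, so the optimal mix uses at most two foods. The candidates are each food alone (scaled to the tighter of calcium/iron) and each pair with both constraints tight.
black beans only: max(129/58, 6.0/2.5) = 2.4 servings → $1.92.
sunflower seeds only: max(129/28, 6.0/2.4) = 4.607 servings → $2.07.
canned tuna only: max(129/19, 6.0/0.9) = 6.789 servings → $8.83.
sweet potato only: max(129/52, 6.0/1.2) = 5 servings → $2.50.
black beans + sunflower seeds with both tight: 2.046 servings and 0.3685 servings → $1.80.
black beans + canned tuna with both tight: 0.4468 servings and 5.426 servings → $7.41.
black beans + sweet potato: intersection lies outside the first quadrant.
sunflower seeds + canned tuna with both targets exact would need a negative amount; discard.
sunflower seeds + sweet potato with both tight: 1.724 servings and 1.553 servings → $1.55.
canned tuna + sweet potato with both tight: 6.55 servings and 0.0875 servings → $8.56.
So the least-cost plan costs $1.55.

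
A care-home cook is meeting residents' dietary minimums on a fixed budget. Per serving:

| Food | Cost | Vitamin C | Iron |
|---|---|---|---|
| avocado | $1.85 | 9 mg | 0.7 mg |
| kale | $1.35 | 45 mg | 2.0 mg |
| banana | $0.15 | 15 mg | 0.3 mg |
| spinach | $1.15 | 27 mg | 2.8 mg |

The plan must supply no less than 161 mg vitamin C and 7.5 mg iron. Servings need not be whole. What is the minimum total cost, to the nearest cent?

$3.28

This is a tiny linear program; its minimum lies at a vertex of the feasible set. List the vertices and price them.
avocado only: max(161/9, 7.5/0.7) = 17.89 servings → $33.09.
kale only: max(161/45, 7.5/2.0) = 3.75 servings → $5.06.
banana only: max(161/15, 7.5/0.3) = 25 servings → $3.75.
spinach only: max(161/27, 7.5/2.8) = 5.963 servings → $6.86.
avocado + kale with both tight: 1.148 servings and 3.348 servings → $6.64.
avocado + banana with both tight: 8.231 servings and 5.795 servings → $16.10.
avocado + spinach: the both-tight solution has a negative serving — not a feasible corner.
kale + banana: the both-tight solution has a negative serving — not a feasible corner.
kale + spinach with both tight: 3.449 servings and 0.2153 servings → $4.90.
banana + spinach with both tight: 7.324 servings and 1.894 servings → $3.28.
So the least-cost plan costs $3.28.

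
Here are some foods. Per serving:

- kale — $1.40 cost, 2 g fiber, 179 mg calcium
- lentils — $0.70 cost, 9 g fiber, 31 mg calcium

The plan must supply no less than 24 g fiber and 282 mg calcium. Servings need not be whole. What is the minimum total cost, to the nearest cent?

Check every corner: each single food scaled to meet both minima, and each pair solved so both constraints bind.
kale only: max(24/2, 282/179) = 12 servings → $16.80.
lentils only: max(24/9, 282/31) = 9.097 servings → $6.37.
kale + lentils with both tight: 1.158 servings and 2.409 servings → $3.31.
So the least-cost plan costs $3.31.

$3.31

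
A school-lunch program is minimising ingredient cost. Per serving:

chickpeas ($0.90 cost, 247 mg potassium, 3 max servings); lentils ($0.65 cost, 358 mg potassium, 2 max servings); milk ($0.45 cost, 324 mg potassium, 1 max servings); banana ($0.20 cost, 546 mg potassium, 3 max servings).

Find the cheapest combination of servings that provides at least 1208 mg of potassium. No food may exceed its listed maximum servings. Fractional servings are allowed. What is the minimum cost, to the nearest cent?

$0.44

Cost per mg of potassium: banana $0.0004, milk $0.0014, lentils $0.0018, chickpeas $0.0036.
Take 2.212 servings of banana: +1208.0 mg potassium for $0.44 (total $0.44, still need 0.0 mg).
Greedy by cheapest-per-mg is optimal for a single linear constraint, so the minimum cost is $0.44.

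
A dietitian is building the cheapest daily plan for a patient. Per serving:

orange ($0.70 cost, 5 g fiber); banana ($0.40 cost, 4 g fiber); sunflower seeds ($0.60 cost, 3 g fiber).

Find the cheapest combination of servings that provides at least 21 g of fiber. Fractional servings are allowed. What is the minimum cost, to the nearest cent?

$2.10

Cost per g of fiber: banana $0.1000, orange $0.1400, sunflower seeds $0.2000.
With no serving limits, use only banana: 21 g / 4 g = 5.25 servings × $0.40 = $2.10.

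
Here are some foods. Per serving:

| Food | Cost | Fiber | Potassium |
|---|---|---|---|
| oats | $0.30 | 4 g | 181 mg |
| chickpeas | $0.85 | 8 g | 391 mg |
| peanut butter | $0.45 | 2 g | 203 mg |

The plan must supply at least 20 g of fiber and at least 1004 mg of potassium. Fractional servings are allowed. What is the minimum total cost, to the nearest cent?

A basic optimal solution has at most two foods positive. Try each food alone and each pair with both targets met exactly.
oats only: max(20/4, 1004/181) = 5.547 servings → $1.66.
chickpeas only: max(20/8, 1004/391) = 2.568 servings → $2.18.
peanut butter only: max(20/2, 1004/203) = 10 servings → $4.50.
oats + chickpeas with both targets exact would need a negative amount; discard.
oats + peanut butter with both tight: 4.56 servings and 0.88 servings → $1.76.
chickpeas + peanut butter with both tight: 2.437 servings and 0.2518 servings → $2.18.
The minimum over all feasible corners is $1.66.

$1.66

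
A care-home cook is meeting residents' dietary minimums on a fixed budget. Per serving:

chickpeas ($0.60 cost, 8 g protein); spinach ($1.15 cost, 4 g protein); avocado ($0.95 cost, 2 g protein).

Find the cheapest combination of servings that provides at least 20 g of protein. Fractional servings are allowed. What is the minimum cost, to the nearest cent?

$1.50

Cost per g of protein: chickpeas $0.0750, spinach $0.2875, avocado $0.4750.
With no serving limits, use only chickpeas: 20 g / 8 g = 2.5 servings × $0.60 = $1.50.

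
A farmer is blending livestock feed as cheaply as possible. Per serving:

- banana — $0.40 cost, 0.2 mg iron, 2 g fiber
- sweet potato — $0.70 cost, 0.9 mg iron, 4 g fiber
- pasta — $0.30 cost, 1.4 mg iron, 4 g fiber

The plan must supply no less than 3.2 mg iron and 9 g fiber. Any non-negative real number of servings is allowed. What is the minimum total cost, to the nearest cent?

Minimising a linear cost over {iron ≥ 3.2, fiber ≥ 9, servings ≥ 0} — the optimum is at a vertex, using one or two foods.
banana only: max(3.2/0.2, 9/2) = 16 servings → $6.40.
sweet potato only: max(3.2/0.9, 9/4) = 3.556 servings → $2.49.
pasta only: max(3.2/1.4, 9/4) = 2.286 servings → $0.69.
banana + sweet potato: the both-tight solution has a negative serving — not a feasible corner.
banana + pasta: the both-tight solution has a negative serving — not a feasible corner.
sweet potato + pasta with both targets exact would need a negative amount; discard.
The minimum over all feasible corners is $0.69.

$0.69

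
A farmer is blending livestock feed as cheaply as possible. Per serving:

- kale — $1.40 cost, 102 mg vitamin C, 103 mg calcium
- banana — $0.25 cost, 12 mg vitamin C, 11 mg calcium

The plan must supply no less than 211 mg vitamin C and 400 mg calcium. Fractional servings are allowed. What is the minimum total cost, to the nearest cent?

kale only: max(211/102, 400/103) = 3.883 servings → $5.44.
banana only: max(211/12, 400/11) = 36.36 servings → $9.09.
kale + banana: the both-tight solution has a negative serving — not a feasible corner.
Cheapest feasible corner: $5.44.

$5.44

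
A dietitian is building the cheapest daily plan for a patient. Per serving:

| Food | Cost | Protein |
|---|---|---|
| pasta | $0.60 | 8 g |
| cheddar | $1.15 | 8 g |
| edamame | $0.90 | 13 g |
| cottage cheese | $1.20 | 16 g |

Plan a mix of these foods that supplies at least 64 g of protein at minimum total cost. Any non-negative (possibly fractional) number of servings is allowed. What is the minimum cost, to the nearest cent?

Cost per g of protein: edamame $0.0692, pasta $0.0750, cottage cheese $0.0750, cheddar $0.1437.
With no serving limits, use only edamame: 64 g / 13 g = 4.923 servings × $0.90 = $4.43.

$4.43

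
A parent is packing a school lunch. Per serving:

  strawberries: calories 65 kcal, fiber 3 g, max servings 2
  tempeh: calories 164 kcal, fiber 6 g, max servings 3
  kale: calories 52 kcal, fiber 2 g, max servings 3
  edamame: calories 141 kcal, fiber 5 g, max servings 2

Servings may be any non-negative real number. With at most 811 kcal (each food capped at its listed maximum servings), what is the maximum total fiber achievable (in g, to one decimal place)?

Fiber per kcal: strawberries 0.04615, kale 0.03846, tempeh 0.03659, edamame 0.03546.
Take 2 servings of strawberries: uses 130 kcal, +6.0 g fiber (running total 6.0 g).
Take 3 servings of kale: uses 156 kcal, +6.0 g fiber (running total 12.0 g).
Take 3 servings of tempeh: uses 492 kcal, +18.0 g fiber (running total 30.0 g).
Take 0.234 servings of edamame: uses 33 kcal, +1.2 g fiber (running total 31.2 g).
Filling greedily by fiber-per-kcal is optimal for one linear limit, giving 31.2 g.

31.2 g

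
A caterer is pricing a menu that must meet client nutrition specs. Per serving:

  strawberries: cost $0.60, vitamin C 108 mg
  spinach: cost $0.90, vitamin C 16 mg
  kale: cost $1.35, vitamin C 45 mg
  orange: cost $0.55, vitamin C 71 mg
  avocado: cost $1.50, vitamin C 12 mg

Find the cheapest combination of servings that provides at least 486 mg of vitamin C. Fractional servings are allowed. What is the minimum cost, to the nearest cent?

$2.70

Cost per mg of vitamin C: strawberries $0.0056, orange $0.0077, kale $0.0300, spinach $0.0563, avocado $0.1250.
With no serving limits, use only strawberries: 486 mg / 108 mg = 4.5 servings × $0.60 = $2.70.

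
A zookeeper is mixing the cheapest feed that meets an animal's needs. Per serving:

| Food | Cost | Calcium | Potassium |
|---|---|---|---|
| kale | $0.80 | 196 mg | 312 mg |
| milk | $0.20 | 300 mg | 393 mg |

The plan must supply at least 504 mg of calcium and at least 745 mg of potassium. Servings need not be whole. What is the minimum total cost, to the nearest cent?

$0.38

For a min-cost LP with two ≥-constraints, a basic feasible solution has at most two positive variables.
kale only: max(504/196, 745/312) = 2.571 servings → $2.06.
milk only: max(504/300, 745/393) = 1.896 servings → $0.38.
kale + milk with both tight: 1.534 servings and 0.6775 servings → $1.36.
Cheapest feasible corner: $0.38.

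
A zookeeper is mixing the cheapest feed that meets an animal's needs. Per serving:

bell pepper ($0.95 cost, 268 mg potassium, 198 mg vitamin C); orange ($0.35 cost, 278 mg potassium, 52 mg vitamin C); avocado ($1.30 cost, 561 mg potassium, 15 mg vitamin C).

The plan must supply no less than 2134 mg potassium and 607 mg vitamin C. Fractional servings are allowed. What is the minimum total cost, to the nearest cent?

A basic optimal solution has at most two foods positive. Try each food alone and each pair with both targets met exactly.
bell pepper only: max(2134/268, 607/198) = 7.963 servings → $7.56.
orange only: max(2134/278, 607/52) = 11.67 servings → $4.09.
avocado only: max(2134/561, 607/15) = 40.47 servings → $52.61.
bell pepper + orange with both tight: 1.406 servings and 6.321 servings → $3.55.
bell pepper + avocado with both tight: 2.882 servings and 2.427 servings → $5.89.
orange + avocado: intersection lies outside the first quadrant.
So the least-cost plan costs $3.55.

$3.55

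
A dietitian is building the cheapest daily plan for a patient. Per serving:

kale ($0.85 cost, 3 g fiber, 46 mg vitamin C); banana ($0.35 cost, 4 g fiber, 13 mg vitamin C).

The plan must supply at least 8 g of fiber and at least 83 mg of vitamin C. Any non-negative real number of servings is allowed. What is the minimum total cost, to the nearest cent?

kale only: max(8/3, 83/46) = 2.667 servings → $2.27.
banana only: max(8/4, 83/13) = 6.385 servings → $2.23.
kale + banana with both tight: 1.572 servings and 0.8207 servings → $1.62.
So the least-cost plan costs $1.62.

$1.62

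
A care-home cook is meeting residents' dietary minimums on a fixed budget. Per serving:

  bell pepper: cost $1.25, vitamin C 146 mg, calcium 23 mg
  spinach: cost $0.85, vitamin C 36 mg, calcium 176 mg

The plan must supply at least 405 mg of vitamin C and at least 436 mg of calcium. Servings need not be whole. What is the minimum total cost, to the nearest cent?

$4.65

At the optimum either one food covers both requirements or two foods hit both targets exactly; no other combination can be cheaper.
bell pepper only: max(405/146, 436/23) = 18.96 servings → $23.70.
spinach only: max(405/36, 436/176) = 11.25 servings → $9.56.
bell pepper + spinach with both tight: 2.235 servings and 2.185 servings → $4.65.
The minimum over all feasible corners is $4.65.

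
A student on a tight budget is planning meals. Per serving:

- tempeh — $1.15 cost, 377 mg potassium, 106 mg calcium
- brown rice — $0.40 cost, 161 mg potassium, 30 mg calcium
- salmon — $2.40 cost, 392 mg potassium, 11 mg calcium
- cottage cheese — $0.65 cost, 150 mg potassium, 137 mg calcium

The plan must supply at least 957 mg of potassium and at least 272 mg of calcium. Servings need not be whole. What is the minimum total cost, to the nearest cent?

$2.62

With two linear requirements the optimum uses one or two foods; enumerate the corners.
tempeh only: max(957/377, 272/106) = 2.566 servings → $2.95.
brown rice only: max(957/161, 272/30) = 9.067 servings → $3.63.
salmon only: max(957/392, 272/11) = 24.73 servings → $59.35.
cottage cheese only: max(957/150, 272/137) = 6.38 servings → $4.15.
tempeh + brown rice with both targets exact would need a negative amount; discard.
tempeh + salmon: intersection lies outside the first quadrant.
tempeh + cottage cheese with both tight: 2.526 servings and 0.03083 servings → $2.93.
brown rice + salmon with both targets exact would need a negative amount; discard.
brown rice + cottage cheese with both tight: 5.144 servings and 0.859 servings → $2.62.
salmon + cottage cheese with both tight: 1.735 servings and 1.846 servings → $5.36.
So the least-cost plan costs $2.62.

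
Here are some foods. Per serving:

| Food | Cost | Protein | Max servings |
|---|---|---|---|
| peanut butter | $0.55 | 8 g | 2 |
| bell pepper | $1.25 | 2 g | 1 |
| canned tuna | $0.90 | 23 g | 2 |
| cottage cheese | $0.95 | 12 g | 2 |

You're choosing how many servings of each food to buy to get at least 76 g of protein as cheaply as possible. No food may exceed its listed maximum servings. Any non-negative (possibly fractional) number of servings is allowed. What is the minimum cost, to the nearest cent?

$4.01

Cost per g of protein: canned tuna $0.0391, peanut butter $0.0688, cottage cheese $0.0792, bell pepper $0.6250.
Take 2 servings of canned tuna: +46.0 g protein for $1.80 (total $1.80, still need 30.0 g).
Take 2 servings of peanut butter: +16.0 g protein for $1.10 (total $2.90, still need 14.0 g).
Take 1.167 servings of cottage cheese: +14.0 g protein for $1.11 (total $4.01, still need 0.0 g).
Filling from the cheapest source first is optimal under one linear minimum: $4.01.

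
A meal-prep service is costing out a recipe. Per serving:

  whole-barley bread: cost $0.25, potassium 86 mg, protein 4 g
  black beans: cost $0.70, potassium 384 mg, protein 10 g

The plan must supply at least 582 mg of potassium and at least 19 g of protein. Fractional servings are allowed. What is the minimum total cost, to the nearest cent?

$1.26

This is a tiny linear program; its minimum lies at a vertex of the feasible set. List the vertices and price them.
whole-barley bread only: max(582/86, 19/4) = 6.767 servings → $1.69.
black beans only: max(582/384, 19/10) = 1.9 servings → $1.33.
whole-barley bread + black beans with both tight: 2.183 servings and 1.027 servings → $1.26.
The minimum over all feasible corners is $1.26.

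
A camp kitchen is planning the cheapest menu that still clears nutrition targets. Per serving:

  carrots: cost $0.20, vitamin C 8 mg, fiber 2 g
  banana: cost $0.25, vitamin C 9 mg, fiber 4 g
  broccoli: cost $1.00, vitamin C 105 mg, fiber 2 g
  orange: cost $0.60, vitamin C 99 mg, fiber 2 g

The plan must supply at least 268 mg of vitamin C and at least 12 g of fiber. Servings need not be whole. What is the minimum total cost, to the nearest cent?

The cheapest plan sits at a corner of the feasible region — with two constraints it uses at most two foods.
carrots only: max(268/8, 12/2) = 33.5 servings → $6.70.
banana only: max(268/9, 12/4) = 29.78 servings → $7.44.
broccoli only: max(268/105, 12/2) = 6 servings → $6.00.
orange only: max(268/99, 12/2) = 6 servings → $3.60.
carrots + banana with both targets exact would need a negative amount; discard.
carrots + broccoli with both tight: 3.732 servings and 2.268 servings → $3.01.
carrots + orange with both tight: 3.582 servings and 2.418 servings → $2.17.
banana + broccoli with both tight: 1.801 servings and 2.398 servings → $2.85.
banana + orange with both tight: 1.725 servings and 2.55 servings → $1.96.
broccoli + orange with both targets exact would need a negative amount; discard.
So the least-cost plan costs $1.96.

$1.96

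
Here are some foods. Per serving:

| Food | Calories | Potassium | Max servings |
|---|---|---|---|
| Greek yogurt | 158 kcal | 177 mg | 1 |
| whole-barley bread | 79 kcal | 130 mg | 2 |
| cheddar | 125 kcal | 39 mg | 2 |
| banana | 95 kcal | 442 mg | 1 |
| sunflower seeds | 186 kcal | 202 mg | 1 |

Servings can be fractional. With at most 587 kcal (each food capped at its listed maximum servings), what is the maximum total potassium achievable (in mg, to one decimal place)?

1070.1 mg

Potassium per kcal: banana 4.653, whole-barley bread 1.646, Greek yogurt 1.12, sunflower seeds 1.086, cheddar 0.312.
Take 1 serving of banana: uses 95 kcal, +442.0 mg potassium (running total 442.0 mg).
Take 2 servings of whole-barley bread: uses 158 kcal, +260.0 mg potassium (running total 702.0 mg).
Take 1 serving of Greek yogurt: uses 158 kcal, +177.0 mg potassium (running total 879.0 mg).
Take 0.9462 servings of sunflower seeds: uses 176 kcal, +191.1 mg potassium (running total 1070.1 mg).
Filling greedily by potassium-per-kcal is optimal for one linear limit, giving 1070.1 mg.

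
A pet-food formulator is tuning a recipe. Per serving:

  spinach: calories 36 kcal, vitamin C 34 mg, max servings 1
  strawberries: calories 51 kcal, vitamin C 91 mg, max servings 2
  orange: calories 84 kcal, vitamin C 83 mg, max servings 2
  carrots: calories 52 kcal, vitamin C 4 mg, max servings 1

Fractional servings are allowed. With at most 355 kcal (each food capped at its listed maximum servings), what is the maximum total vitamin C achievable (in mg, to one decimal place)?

385.8 mg

Vitamin C per kcal: strawberries 1.784, orange 0.9881, spinach 0.9444, carrots 0.07692.
Take 2 servings of strawberries: uses 102 kcal, +182.0 mg vitamin C (running total 182.0 mg).
Take 2 servings of orange: uses 168 kcal, +166.0 mg vitamin C (running total 348.0 mg).
Take 1 serving of spinach: uses 36 kcal, +34.0 mg vitamin C (running total 382.0 mg).
Take 0.9423 servings of carrots: uses 49 kcal, +3.8 mg vitamin C (running total 385.8 mg).
Filling greedily by vitamin C-per-kcal is optimal for one linear limit, giving 385.8 mg.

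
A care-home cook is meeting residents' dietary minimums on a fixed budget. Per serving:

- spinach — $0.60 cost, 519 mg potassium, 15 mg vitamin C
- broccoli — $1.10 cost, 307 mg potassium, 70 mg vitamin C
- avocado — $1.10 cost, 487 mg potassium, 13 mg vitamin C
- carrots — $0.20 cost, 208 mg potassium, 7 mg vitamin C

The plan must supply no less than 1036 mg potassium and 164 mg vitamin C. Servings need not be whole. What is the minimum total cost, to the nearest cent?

$2.74

Minimising a linear cost over {potassium ≥ 1036, vitamin C ≥ 164, servings ≥ 0} — the optimum is at a vertex, using one or two foods.
spinach only: max(1036/519, 164/15) = 10.93 servings → $6.56.
broccoli only: max(1036/307, 164/70) = 3.375 servings → $3.71.
avocado only: max(1036/487, 164/13) = 12.62 servings → $13.88.
carrots only: max(1036/208, 164/7) = 23.43 servings → $4.69.
spinach + broccoli with both tight: 0.6989 servings and 2.193 servings → $2.83.
spinach + avocado with both targets exact would need a negative amount; discard.
spinach + carrots: the both-tight solution has a negative serving — not a feasible corner.
broccoli + avocado with both tight: 2.206 servings and 0.7366 servings → $3.24.
broccoli + carrots with both tight: 2.164 servings and 1.786 servings → $2.74.
avocado + carrots with both targets exact would need a negative amount; discard.
Cheapest feasible corner: $2.74.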